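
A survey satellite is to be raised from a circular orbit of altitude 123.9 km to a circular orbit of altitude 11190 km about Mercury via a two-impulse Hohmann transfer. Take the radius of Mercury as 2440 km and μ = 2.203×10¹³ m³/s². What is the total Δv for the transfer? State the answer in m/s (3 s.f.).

r₁ = 2440 + 123.9 = 2563.9 km = 2.5639×10⁶ m.
r₂ = 2440 + 11190 = 13630 km = 1.3630×10⁷ m.
Transfer ellipse a_t = (r₁ + r₂)/2 = 8.097×10⁶ m.
At r₁: circular v_c1 = √(μ/r₁) = 2931 m/s; transfer-periherm v_p = √[μ(2/r₁ − 1/a_t)] = 3803 m/s.
Δv₁ = v_p − v_c1 = 871.9 m/s.
At r₂: circular v_c2 = √(μ/r₂) = 1271 m/s; transfer-apoherm v_a = √[μ(2/r₂ − 1/a_t)] = 715.4 m/s.
Δv₂ = v_c2 − v_a = 555.9 m/s.
Total Δv = Δv₁ + Δv₂ = 1428 m/s.

Δv_total ≈ 1430 m/s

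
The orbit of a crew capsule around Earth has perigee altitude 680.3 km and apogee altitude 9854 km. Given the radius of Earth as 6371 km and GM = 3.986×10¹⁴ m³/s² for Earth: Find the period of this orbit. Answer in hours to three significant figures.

T ≈ 3.47 hours

r_p = 6371 + 680.3 = 7051.3 km = 7.0513×10⁶ m.
r_a = 6371 + 9854 = 16225 km = 1.6225×10⁷ m.
Semi-major axis a = (r_p + r_a)/2 = (7051.3 + 16225)/2 = 11638 km = 1.164×10⁷ m.
By Kepler's third law T = 2π√(a³/μ) = 2π × 1.989×10³ = 1.250×10⁴ s.
= 3.471 hours.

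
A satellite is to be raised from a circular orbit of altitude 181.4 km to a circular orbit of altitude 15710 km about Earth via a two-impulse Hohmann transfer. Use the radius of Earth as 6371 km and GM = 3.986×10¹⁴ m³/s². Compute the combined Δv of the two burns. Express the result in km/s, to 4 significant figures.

Δv_total ≈ 3.261 km/s

r₁ = 6371 + 181.4 = 6552.4 km = 6.5524×10⁶ m.
r₂ = 6371 + 15710 = 22081 km = 2.2081×10⁷ m.
Transfer ellipse a_t = (r₁ + r₂)/2 = 1.432×10⁷ m.
At r₁: circular v_c1 = √(μ/r₁) = 7800 m/s; transfer-perigee v_p = √[μ(2/r₁ − 1/a_t)] = 9686 m/s.
Δv₁ = v_p − v_c1 = 1887 m/s.
At r₂: circular v_c2 = √(μ/r₂) = 4249 m/s; transfer-apogee v_a = √[μ(2/r₂ − 1/a_t)] = 2874 m/s.
Δv₂ = v_c2 − v_a = 1374 m/s.
Total Δv = Δv₁ + Δv₂ = 3261 m/s = 3.261 km/s.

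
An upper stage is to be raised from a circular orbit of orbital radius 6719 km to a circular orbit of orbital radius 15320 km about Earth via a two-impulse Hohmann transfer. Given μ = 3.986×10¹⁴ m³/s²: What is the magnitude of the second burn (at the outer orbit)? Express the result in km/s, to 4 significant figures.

Δv ≈ 1.118 km/s

r₁ = 6719 km = 6.719×10⁶ m.
r₂ = 15320 km = 1.532×10⁷ m.
Transfer ellipse a_t = (r₁ + r₂)/2 = 1.102×10⁷ m.
At r₁: circular v_c1 = √(μ/r₁) = 7702 m/s; transfer-perigee v_p = √[μ(2/r₁ − 1/a_t)] = 9082 m/s.
At r₂: circular v_c2 = √(μ/r₂) = 5101 m/s; transfer-apogee v_a = √[μ(2/r₂ − 1/a_t)] = 3983 m/s.
Δv₂ = v_c2 − v_a = 1118 m/s.
= 1.118 km/s.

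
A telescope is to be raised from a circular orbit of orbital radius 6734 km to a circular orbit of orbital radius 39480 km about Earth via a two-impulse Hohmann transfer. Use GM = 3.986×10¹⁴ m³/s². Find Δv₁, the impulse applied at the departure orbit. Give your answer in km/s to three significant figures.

Δv ≈ 2.36 km/s

r₁ = 6734 km = 6.734×10⁶ m.
r₂ = 39480 km = 3.948×10⁷ m.
Transfer ellipse a_t = (r₁ + r₂)/2 = 2.311×10⁷ m.
At r₁: circular v_c1 = √(μ/r₁) = 7694 m/s; transfer-perigee v_p = √[μ(2/r₁ − 1/a_t)] = 10060 m/s.
Δv₁ = v_p − v_c1 = 2363 m/s.
= 2.363 km/s.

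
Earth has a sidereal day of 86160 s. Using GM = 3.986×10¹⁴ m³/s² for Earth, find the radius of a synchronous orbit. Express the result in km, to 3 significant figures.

r_sync ≈ 42200 km

A synchronous orbit has period T, so by Kepler's third law a = (μT²/4π²)^(1/3).
μT²/4π² = 3.986×10¹⁴ × (8.616×10⁴)² / 39.48 = 7.495×10²² m³.
a = 4.216×10⁷ m = 42163 km.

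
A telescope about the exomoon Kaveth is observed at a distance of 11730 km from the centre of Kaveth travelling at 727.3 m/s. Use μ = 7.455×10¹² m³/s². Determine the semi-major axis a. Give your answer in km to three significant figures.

r = 1.173×10⁷ m.
Specific orbital energy ε = v²/2 − μ/r = (727.3)²/2 − 7.455×10¹²/1.173×10⁷ = -3.711×10⁵ J/kg.
Since ε = −μ/(2a), a = −μ/(2ε) = 1.005×10⁷ m = 10045 km.

a ≈ 10000 km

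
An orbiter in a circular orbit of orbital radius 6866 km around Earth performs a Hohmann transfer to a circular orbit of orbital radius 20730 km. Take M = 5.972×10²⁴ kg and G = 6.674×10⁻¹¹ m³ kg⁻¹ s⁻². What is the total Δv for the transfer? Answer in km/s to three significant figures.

μ = GM = 6.674×10⁻¹¹ × 5.972×10²⁴ = 3.986×10¹⁴ m³/s².
r₁ = 6866 km = 6.866×10⁶ m.
r₂ = 20730 km = 2.073×10⁷ m.
Transfer ellipse a_t = (r₁ + r₂)/2 = 1.380×10⁷ m.
At r₁: circular v_c1 = √(μ/r₁) = 7619 m/s; transfer-perigee v_p = √[μ(2/r₁ − 1/a_t)] = 9339 m/s.
Δv₁ = v_p − v_c1 = 1720 m/s.
At r₂: circular v_c2 = √(μ/r₂) = 4385 m/s; transfer-apogee v_a = √[μ(2/r₂ − 1/a_t)] = 3093 m/s.
Δv₂ = v_c2 − v_a = 1292 m/s.
Total Δv = Δv₁ + Δv₂ = 3011 m/s = 3.011 km/s.

Δv_total ≈ 3.01 km/s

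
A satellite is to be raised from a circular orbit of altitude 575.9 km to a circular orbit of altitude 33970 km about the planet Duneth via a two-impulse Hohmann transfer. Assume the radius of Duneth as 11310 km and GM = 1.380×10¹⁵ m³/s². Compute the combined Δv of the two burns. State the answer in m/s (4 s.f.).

Δv_total ≈ 4747 m/s

r₁ = 11310 + 575.9 = 11886 km = 1.1886×10⁷ m.
r₂ = 11310 + 33970 = 45280 km = 4.5280×10⁷ m.
Transfer ellipse a_t = (r₁ + r₂)/2 = 2.858×10⁷ m.
At r₁: circular v_c1 = √(μ/r₁) = 10780 m/s; transfer-periapsis v_p = √[μ(2/r₁ − 1/a_t)] = 13560 m/s.
Δv₁ = v_p − v_c1 = 2787 m/s.
At r₂: circular v_c2 = √(μ/r₂) = 5521 m/s; transfer-apoapsis v_a = √[μ(2/r₂ − 1/a_t)] = 3560 m/s.
Δv₂ = v_c2 − v_a = 1961 m/s.
Total Δv = Δv₁ + Δv₂ = 4747 m/s.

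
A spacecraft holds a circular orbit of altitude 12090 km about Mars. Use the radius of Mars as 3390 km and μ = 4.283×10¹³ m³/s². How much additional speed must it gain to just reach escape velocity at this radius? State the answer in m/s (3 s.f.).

r = 3390 + 12090 = 15480 km = 1.5480×10⁷ m.
Circular speed v_c = √(μ/r) = 1663 m/s.
Escape speed v_esc = √(2μ/r) = √2 × v_c = 2352 m/s.
Δv = v_esc − v_c = 689.0 m/s.

Δv ≈ 689 m/s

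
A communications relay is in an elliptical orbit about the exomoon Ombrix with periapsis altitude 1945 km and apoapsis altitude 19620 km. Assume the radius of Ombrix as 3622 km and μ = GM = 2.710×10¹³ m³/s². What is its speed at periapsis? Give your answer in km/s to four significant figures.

v ≈ 2.803 km/s

r_p = 3622 + 1945 = 5567.0 km = 5.5670×10⁶ m.
r_a = 3622 + 19620 = 23242 km = 2.3242×10⁷ m.
Semi-major axis a = (r_p + r_a)/2 = 14404 km = 1.440×10⁷ m.
Vis-viva: v² = μ(2/r − 1/a) = 2.710×10¹³ × (3.593×10⁻⁷ − 6.942×10⁻⁸) = 7.855×10⁶ m²/s².
v = 2803 m/s = 2.803 km/s.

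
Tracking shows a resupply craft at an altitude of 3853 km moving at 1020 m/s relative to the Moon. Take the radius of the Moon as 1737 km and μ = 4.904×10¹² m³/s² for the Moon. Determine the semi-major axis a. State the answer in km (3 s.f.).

a ≈ 6870 km

r = 1737 + 3853 = 5590.0 km = 5.590×10⁶ m.
Vis-viva rearranged: 1/a = 2/r − v²/μ = 3.578×10⁻⁷ − 2.122×10⁻⁷ = 1.456×10⁻⁷ m⁻¹.
a = 6.867×10⁶ m = 6866.8 km.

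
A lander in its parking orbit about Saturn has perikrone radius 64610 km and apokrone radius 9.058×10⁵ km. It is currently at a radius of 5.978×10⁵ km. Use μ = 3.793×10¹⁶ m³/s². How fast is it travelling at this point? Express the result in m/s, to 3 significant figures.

Semi-major axis a = (r_p + r_a)/2 = 4.8520×10⁵ km = 4.852×10⁸ m.
Vis-viva: v² = μ(2/r − 1/a) = 3.793×10¹⁶ × (3.346×10⁻⁹ − 2.061×10⁻⁹) = 4.873×10⁷ m²/s².
v = 6980 m/s.

v ≈ 6980 m/s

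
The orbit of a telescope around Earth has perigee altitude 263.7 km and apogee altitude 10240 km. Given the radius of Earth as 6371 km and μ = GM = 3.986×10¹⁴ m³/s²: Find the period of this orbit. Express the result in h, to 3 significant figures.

T ≈ 3.46 h

r_p = 6371 + 263.7 = 6634.7 km = 6.6347×10⁶ m.
r_a = 6371 + 10240 = 16611 km = 1.6611×10⁷ m.
Semi-major axis a = (r_p + r_a)/2 = (6634.7 + 16611)/2 = 11623 km = 1.162×10⁷ m.
By Kepler's third law T = 2π√(a³/μ) = 2π × 1.985×10³ = 1.247×10⁴ s.
= 3.464 h.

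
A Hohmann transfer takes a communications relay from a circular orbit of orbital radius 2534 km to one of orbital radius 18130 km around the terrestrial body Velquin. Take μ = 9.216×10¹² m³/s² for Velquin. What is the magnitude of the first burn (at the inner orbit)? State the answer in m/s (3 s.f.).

Δv ≈ 619 m/s

r₁ = 2534 km = 2.534×10⁶ m.
r₂ = 18130 km = 1.813×10⁷ m.
Transfer ellipse a_t = (r₁ + r₂)/2 = 1.033×10⁷ m.
At r₁: circular v_c1 = √(μ/r₁) = 1907 m/s; transfer-periapsis v_p = √[μ(2/r₁ − 1/a_t)] = 2526 m/s.
Δv₁ = v_p − v_c1 = 619.2 m/s.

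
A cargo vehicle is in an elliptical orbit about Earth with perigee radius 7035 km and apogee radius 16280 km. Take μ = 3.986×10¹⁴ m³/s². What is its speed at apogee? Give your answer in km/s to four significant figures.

v ≈ 3.844 km/s

Semi-major axis a = (r_p + r_a)/2 = 11658 km = 1.166×10⁷ m.
Vis-viva: v² = μ(2/r − 1/a) = 3.986×10¹⁴ × (1.229×10⁻⁷ − 8.578×10⁻⁸) = 1.478×10⁷ m²/s².
v = 3844 m/s = 3.844 km/s.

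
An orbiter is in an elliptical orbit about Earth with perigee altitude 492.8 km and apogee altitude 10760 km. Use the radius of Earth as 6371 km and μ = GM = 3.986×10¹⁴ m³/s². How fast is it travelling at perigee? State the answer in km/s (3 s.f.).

v ≈ 9.11 km/s

r_p = 6371 + 492.8 = 6863.8 km = 6.8638×10⁶ m.
r_a = 6371 + 10760 = 17131 km = 1.7131×10⁷ m.
Semi-major axis a = (r_p + r_a)/2 = 11997 km = 1.200×10⁷ m.
Vis-viva: v² = μ(2/r − 1/a) = 3.986×10¹⁴ × (2.914×10⁻⁷ − 8.335×10⁻⁸) = 8.292×10⁷ m²/s².
v = 9106 m/s = 9.106 km/s.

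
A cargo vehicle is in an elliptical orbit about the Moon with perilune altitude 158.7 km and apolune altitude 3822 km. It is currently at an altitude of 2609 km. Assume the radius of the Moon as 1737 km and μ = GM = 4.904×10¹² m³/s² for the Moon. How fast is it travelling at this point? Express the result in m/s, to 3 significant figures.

r_p = 1737 + 158.7 = 1895.7 km = 1.8957×10⁶ m.
r_a = 1737 + 3822 = 5559.0 km = 5.5590×10⁶ m.
r = 1737 + 2609 = 4346.0 km = 4.346×10⁶ m.
Semi-major axis a = (r_p + r_a)/2 = 3727.3 km = 3.727×10⁶ m.
Vis-viva: v² = μ(2/r − 1/a) = 4.904×10¹² × (4.602×10⁻⁷ − 2.683×10⁻⁷) = 9.411×10⁵ m²/s².
v = 970.1 m/s.

v ≈ 970 m/s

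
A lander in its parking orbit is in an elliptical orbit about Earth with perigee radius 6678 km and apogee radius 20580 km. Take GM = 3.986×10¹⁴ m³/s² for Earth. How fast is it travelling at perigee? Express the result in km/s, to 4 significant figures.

Semi-major axis a = (r_p + r_a)/2 = 13629 km = 1.363×10⁷ m.
Vis-viva: v² = μ(2/r − 1/a) = 3.986×10¹⁴ × (2.995×10⁻⁷ − 7.337×10⁻⁸) = 9.013×10⁷ m²/s².
v = 9494 m/s = 9.494 km/s.

v ≈ 9.494 km/s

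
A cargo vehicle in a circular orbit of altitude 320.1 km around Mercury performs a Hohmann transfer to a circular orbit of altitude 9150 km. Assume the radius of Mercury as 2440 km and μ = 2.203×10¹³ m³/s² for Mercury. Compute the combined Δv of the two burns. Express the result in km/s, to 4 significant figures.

r₁ = 2440 + 320.1 = 2760.1 km = 2.7601×10⁶ m.
r₂ = 2440 + 9150 = 11590 km = 1.1590×10⁷ m.
Transfer ellipse a_t = (r₁ + r₂)/2 = 7.175×10⁶ m.
At r₁: circular v_c1 = √(μ/r₁) = 2825 m/s; transfer-periherm v_p = √[μ(2/r₁ − 1/a_t)] = 3591 m/s.
Δv₁ = v_p − v_c1 = 765.5 m/s.
At r₂: circular v_c2 = √(μ/r₂) = 1379 m/s; transfer-apoherm v_a = √[μ(2/r₂ − 1/a_t)] = 855.1 m/s.
Δv₂ = v_c2 − v_a = 523.6 m/s.
Total Δv = Δv₁ + Δv₂ = 1289 m/s = 1.289 km/s.

Δv_total ≈ 1.289 km/s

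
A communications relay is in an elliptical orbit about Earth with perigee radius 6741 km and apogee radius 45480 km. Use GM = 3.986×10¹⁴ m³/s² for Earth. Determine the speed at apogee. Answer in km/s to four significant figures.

v ≈ 1.504 km/s

Semi-major axis a = (r_p + r_a)/2 = 26110 km = 2.611×10⁷ m.
Vis-viva: v² = μ(2/r − 1/a) = 3.986×10¹⁴ × (4.398×10⁻⁸ − 3.830×10⁻⁸) = 2.263×10⁶ m²/s².
v = 1504 m/s = 1.504 km/s.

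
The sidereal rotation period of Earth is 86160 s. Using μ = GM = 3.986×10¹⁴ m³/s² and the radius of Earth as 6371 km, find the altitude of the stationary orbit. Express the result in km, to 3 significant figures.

h_sync ≈ 35800 km

A synchronous orbit has period T, so by Kepler's third law a = (μT²/4π²)^(1/3).
μT²/4π² = 3.986×10¹⁴ × (8.616×10⁴)² / 39.48 = 7.495×10²² m³.
a = 4.216×10⁷ m = 42163 km.
Altitude h = a − R = 42163 − 6371 = 35792 km.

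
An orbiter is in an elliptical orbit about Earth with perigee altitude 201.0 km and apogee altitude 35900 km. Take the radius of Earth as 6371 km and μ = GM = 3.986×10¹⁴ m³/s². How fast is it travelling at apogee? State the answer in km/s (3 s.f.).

r_p = 6371 + 201.0 = 6572.0 km = 6.5720×10⁶ m.
r_a = 6371 + 35900 = 42271 km = 4.2271×10⁷ m.
Semi-major axis a = (r_p + r_a)/2 = 24422 km = 2.442×10⁷ m.
Vis-viva: v² = μ(2/r − 1/a) = 3.986×10¹⁴ × (4.731×10⁻⁸ − 4.095×10⁻⁸) = 2.538×10⁶ m²/s².
v = 1593 m/s = 1.593 km/s.

v ≈ 1.59 km/s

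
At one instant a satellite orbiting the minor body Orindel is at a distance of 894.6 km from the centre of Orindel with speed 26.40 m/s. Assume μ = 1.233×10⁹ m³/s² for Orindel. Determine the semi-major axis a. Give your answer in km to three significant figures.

r = 8.946×10⁵ m.
Vis-viva rearranged: 1/a = 2/r − v²/μ = 2.236×10⁻⁶ − 5.653×10⁻⁷ = 1.670×10⁻⁶ m⁻¹.
a = 5.987×10⁵ m = 598.67 km.

a ≈ 599 km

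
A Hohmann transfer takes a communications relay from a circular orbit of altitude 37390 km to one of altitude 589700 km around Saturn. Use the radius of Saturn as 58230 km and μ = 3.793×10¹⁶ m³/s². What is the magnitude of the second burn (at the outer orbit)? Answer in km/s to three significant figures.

r₁ = 58230 + 37390 = 95620 km = 9.5620×10⁷ m.
r₂ = 58230 + 589700 = 647930 km = 6.4793×10⁸ m.
Transfer ellipse a_t = (r₁ + r₂)/2 = 3.718×10⁸ m.
At r₁: circular v_c1 = √(μ/r₁) = 19920 m/s; transfer-perikrone v_p = √[μ(2/r₁ − 1/a_t)] = 26290 m/s.
At r₂: circular v_c2 = √(μ/r₂) = 7651 m/s; transfer-apokrone v_a = √[μ(2/r₂ − 1/a_t)] = 3880 m/s.
Δv₂ = v_c2 − v_a = 3771 m/s.
= 3.771 km/s.

Δv ≈ 3.77 km/s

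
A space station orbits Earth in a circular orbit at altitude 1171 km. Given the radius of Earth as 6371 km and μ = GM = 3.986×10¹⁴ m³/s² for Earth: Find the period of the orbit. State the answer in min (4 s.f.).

T ≈ 108.6 min

r = 6371 + 1171 = 7542.0 km = 7.5420×10⁶ m.
Kepler's third law: T = 2π√(r³/μ) = 2π√((7.542×10⁶)³ / 3.986×10¹⁴).
r³/μ = 1.076×10⁶ s², so T = 2π × 1.037×10³ = 6.518×10³ s.
Converting: 6.518×10³ s ÷ 60.00 = 108.6 min.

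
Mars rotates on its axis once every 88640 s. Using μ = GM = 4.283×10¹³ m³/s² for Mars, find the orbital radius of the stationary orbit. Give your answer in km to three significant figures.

r_sync ≈ 20400 km

A synchronous orbit has period T, so by Kepler's third law a = (μT²/4π²)^(1/3).
μT²/4π² = 4.283×10¹³ × (8.864×10⁴)² / 39.48 = 8.524×10²¹ m³.
a = 2.043×10⁷ m = 20428 km.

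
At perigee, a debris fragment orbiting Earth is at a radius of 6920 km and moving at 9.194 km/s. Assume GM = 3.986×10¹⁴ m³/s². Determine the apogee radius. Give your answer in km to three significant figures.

r_p = 6.920×10⁶ m.
Specific energy ε = v²/2 − μ/r = -1.534×10⁷ J/kg, so a = −μ/(2ε) = 1.300×10⁷ m.
The apsides satisfy r_p + r_a = 2a, so the apogee radius is 2a − r_p = 1.907×10⁷ m = 19071 km.

apogee radius ≈ 19100 km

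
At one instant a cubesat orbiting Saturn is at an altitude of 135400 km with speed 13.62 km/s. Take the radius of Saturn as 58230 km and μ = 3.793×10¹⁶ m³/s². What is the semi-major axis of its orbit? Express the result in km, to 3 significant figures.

r = 58230 + 135400 = 1.9363×10⁵ km = 1.936×10⁸ m.
Specific orbital energy ε = v²/2 − μ/r = (13620)²/2 − 3.793×10¹⁶/1.936×10⁸ = -1.031×10⁸ J/kg.
Since ε = −μ/(2a), a = −μ/(2ε) = 1.839×10⁸ m = 1.8388×10⁵ km.

a ≈ 1.84×10⁵ km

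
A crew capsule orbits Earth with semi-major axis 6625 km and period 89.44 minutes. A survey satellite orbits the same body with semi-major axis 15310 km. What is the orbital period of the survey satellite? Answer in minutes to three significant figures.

T₂ ≈ 314 minutes

Kepler's third law: T² ∝ a³, so T₂ = T₁ (a₂/a₁)^(3/2).
a₂/a₁ = 2.311, (a₂/a₁)^(3/2) = 3.513.
T₂ = 89.44 × 3.513 = 314.2 minutes.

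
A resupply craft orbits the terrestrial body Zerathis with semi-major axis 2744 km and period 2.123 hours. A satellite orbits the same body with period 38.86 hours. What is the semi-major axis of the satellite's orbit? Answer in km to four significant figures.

Kepler's third law: a³ ∝ T², so a₂ = a₁ (T₂/T₁)^(2/3).
T₂/T₁ = 18.30, (T₂/T₁)^(2/3) = 6.945.
a₂ = 2744 × 6.945 = 19060 km.

a₂ ≈ 19060 km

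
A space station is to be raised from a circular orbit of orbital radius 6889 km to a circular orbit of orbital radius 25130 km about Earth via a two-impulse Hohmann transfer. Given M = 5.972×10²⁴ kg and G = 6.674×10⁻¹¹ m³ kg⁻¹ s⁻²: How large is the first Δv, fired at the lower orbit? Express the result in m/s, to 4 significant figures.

Δv ≈ 1923 m/s

μ = GM = 6.674×10⁻¹¹ × 5.972×10²⁴ = 3.986×10¹⁴ m³/s².
r₁ = 6889 km = 6.889×10⁶ m.
r₂ = 25130 km = 2.513×10⁷ m.
Transfer ellipse a_t = (r₁ + r₂)/2 = 1.601×10⁷ m.
At r₁: circular v_c1 = √(μ/r₁) = 7606 m/s; transfer-perigee v_p = √[μ(2/r₁ − 1/a_t)] = 9530 m/s.
Δv₁ = v_p − v_c1 = 1923 m/s.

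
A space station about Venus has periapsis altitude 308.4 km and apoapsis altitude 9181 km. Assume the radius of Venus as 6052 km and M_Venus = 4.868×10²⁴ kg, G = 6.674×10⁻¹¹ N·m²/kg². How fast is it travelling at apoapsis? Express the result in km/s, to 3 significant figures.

μ = GM = 6.674×10⁻¹¹ × 4.868×10²⁴ = 3.249×10¹⁴ m³/s².
r_p = 6052 + 308.4 = 6360.4 km = 6.3604×10⁶ m.
r_a = 6052 + 9181 = 15233 km = 1.5233×10⁷ m.
Semi-major axis a = (r_p + r_a)/2 = 10797 km = 1.080×10⁷ m.
Vis-viva: v² = μ(2/r − 1/a) = 3.249×10¹⁴ × (1.313×10⁻⁷ − 9.262×10⁻⁸) = 1.256×10⁷ m²/s².
v = 3545 m/s = 3.545 km/s.

v ≈ 3.54 km/s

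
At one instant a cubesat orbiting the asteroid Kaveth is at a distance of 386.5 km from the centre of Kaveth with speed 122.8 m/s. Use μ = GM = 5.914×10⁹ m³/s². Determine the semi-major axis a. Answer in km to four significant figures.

r = 3.865×10⁵ m.
Specific orbital energy ε = v²/2 − μ/r = (122.8)²/2 − 5.914×10⁹/3.865×10⁵ = -7.762×10³ J/kg.
Since ε = −μ/(2a), a = −μ/(2ε) = 3.810×10⁵ m = 380.98 km.

a ≈ 381.0 km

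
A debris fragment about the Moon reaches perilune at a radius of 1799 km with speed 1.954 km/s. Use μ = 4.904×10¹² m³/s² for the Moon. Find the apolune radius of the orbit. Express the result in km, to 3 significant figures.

apolune radius ≈ 4200 km

r_p = 1.799×10⁶ m.
Specific energy ε = v²/2 − μ/r = -8.169×10⁵ J/kg, so a = −μ/(2ε) = 3.002×10⁶ m.
The apsides satisfy r_p + r_a = 2a, so the apolune radius is 2a − r_p = 4.204×10⁶ m = 4204.2 km.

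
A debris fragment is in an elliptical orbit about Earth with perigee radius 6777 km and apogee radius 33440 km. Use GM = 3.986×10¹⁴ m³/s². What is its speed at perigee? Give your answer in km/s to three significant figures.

v ≈ 9.89 km/s

Semi-major axis a = (r_p + r_a)/2 = 20108 km = 2.011×10⁷ m.
Vis-viva: v² = μ(2/r − 1/a) = 3.986×10¹⁴ × (2.951×10⁻⁷ − 4.973×10⁻⁸) = 9.781×10⁷ m²/s².
v = 9890 m/s = 9.890 km/s.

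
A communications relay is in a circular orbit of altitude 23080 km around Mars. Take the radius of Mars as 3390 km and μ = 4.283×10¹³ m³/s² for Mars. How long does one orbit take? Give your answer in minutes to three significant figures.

r = 3390 + 23080 = 26470 km = 2.6470×10⁷ m.
Kepler's third law: T = 2π√(r³/μ) = 2π√((2.647×10⁷)³ / 4.283×10¹³).
r³/μ = 4.330×10⁸ s², so T = 2π × 2.081×10⁴ = 1.307×10⁵ s.
Converting: 1.307×10⁵ s ÷ 60.00 = 2179 minutes.

T ≈ 2180 minutes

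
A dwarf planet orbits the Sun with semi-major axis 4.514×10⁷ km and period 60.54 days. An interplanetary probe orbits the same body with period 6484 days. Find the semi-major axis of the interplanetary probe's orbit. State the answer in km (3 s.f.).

a₂ ≈ 1.02×10⁹ km

Kepler's third law: a³ ∝ T², so a₂ = a₁ (T₂/T₁)^(2/3).
T₂/T₁ = 107.1, (T₂/T₁)^(2/3) = 22.55.
a₂ = 4.514×10⁷ × 22.55 = 1.018×10⁹ km.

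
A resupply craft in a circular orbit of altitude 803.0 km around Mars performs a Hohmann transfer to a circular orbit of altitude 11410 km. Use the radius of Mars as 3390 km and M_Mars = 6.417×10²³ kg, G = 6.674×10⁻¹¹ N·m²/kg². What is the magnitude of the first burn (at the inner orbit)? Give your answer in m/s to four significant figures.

μ = GM = 6.674×10⁻¹¹ × 6.417×10²³ = 4.283×10¹³ m³/s².
r₁ = 3390 + 803.0 = 4193.0 km = 4.1930×10⁶ m.
r₂ = 3390 + 11410 = 14800 km = 1.4800×10⁷ m.
Transfer ellipse a_t = (r₁ + r₂)/2 = 9.496×10⁶ m.
At r₁: circular v_c1 = √(μ/r₁) = 3196 m/s; transfer-periapsis v_p = √[μ(2/r₁ − 1/a_t)] = 3990 m/s.
Δv₁ = v_p − v_c1 = 793.8 m/s.

Δv ≈ 793.8 m/s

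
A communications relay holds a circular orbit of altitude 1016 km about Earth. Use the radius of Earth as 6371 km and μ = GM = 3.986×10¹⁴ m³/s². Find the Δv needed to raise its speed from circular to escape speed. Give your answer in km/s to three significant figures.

r = 6371 + 1016 = 7387.0 km = 7.3870×10⁶ m.
Circular speed v_c = √(μ/r) = 7346 m/s.
Escape speed v_esc = √(2μ/r) = √2 × v_c = 10390 m/s.
Δv = v_esc − v_c = 3043 m/s = 3.043 km/s.

Δv ≈ 3.04 km/s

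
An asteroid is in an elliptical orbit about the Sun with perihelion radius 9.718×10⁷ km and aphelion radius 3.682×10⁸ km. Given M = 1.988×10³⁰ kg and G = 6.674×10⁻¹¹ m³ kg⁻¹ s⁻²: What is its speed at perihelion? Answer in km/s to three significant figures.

μ = GM = 6.674×10⁻¹¹ × 1.988×10³⁰ = 1.327×10²⁰ m³/s².
Semi-major axis a = (r_p + r_a)/2 = 2.3269×10⁸ km = 2.327×10¹¹ m.
Vis-viva: v² = μ(2/r − 1/a) = 1.327×10²⁰ × (2.058×10⁻¹¹ − 4.298×10⁻¹²) = 2.160×10⁹ m²/s².
v = 46480 m/s = 46.48 km/s.

v ≈ 46.5 km/s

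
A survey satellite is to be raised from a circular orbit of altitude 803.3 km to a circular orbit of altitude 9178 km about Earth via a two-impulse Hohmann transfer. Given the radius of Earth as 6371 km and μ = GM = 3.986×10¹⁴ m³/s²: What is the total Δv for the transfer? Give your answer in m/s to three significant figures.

Δv_total ≈ 2310 m/s

r₁ = 6371 + 803.3 = 7174.3 km = 7.1743×10⁶ m.
r₂ = 6371 + 9178 = 15549 km = 1.5549×10⁷ m.
Transfer ellipse a_t = (r₁ + r₂)/2 = 1.136×10⁷ m.
At r₁: circular v_c1 = √(μ/r₁) = 7454 m/s; transfer-perigee v_p = √[μ(2/r₁ − 1/a_t)] = 8720 m/s.
Δv₁ = v_p − v_c1 = 1266 m/s.
At r₂: circular v_c2 = √(μ/r₂) = 5063 m/s; transfer-apogee v_a = √[μ(2/r₂ − 1/a_t)] = 4023 m/s.
Δv₂ = v_c2 − v_a = 1040 m/s.
Total Δv = Δv₁ + Δv₂ = 2306 m/s.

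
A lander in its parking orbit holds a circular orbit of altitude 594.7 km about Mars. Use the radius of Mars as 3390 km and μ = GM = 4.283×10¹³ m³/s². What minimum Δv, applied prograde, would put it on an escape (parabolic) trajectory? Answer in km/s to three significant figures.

r = 3390 + 594.7 = 3984.7 km = 3.9847×10⁶ m.
Circular speed v_c = √(μ/r) = 3279 m/s.
Escape speed v_esc = √(2μ/r) = √2 × v_c = 4637 m/s.
Δv = v_esc − v_c = 1358 m/s = 1.358 km/s.

Δv ≈ 1.36 km/s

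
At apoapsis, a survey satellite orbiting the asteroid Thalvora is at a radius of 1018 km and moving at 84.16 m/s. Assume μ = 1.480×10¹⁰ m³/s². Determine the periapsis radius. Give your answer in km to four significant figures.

r_a = 1.018×10⁶ m.
Specific energy ε = v²/2 − μ/r = -1.100×10⁴ J/kg, so a = −μ/(2ε) = 6.729×10⁵ m.
The apsides satisfy r_p + r_a = 2a, so the periapsis radius is 2a − r_a = 3.278×10⁵ m = 327.84 km.

periapsis radius ≈ 327.8 km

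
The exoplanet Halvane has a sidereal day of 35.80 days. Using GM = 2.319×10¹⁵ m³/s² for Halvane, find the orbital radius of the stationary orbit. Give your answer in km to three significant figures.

T = 35.80 days = 3.093×10⁶ s.
A synchronous orbit has period T, so by Kepler's third law a = (μT²/4π²)^(1/3).
μT²/4π² = 2.319×10¹⁵ × (3.093×10⁶)² / 39.48 = 5.620×10²⁶ m³.
a = 8.252×10⁸ m = 8.2524×10⁵ km.

r_sync ≈ 8.25×10⁵ km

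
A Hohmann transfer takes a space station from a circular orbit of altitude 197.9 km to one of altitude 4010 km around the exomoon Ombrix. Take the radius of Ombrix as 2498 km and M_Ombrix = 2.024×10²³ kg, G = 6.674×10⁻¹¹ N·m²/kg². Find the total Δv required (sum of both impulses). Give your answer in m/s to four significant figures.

Δv_total ≈ 761.5 m/s

μ = GM = 6.674×10⁻¹¹ × 2.024×10²³ = 1.351×10¹³ m³/s².
r₁ = 2498 + 197.9 = 2695.9 km = 2.6959×10⁶ m.
r₂ = 2498 + 4010 = 6508.0 km = 6.5080×10⁶ m.
Transfer ellipse a_t = (r₁ + r₂)/2 = 4.602×10⁶ m.
At r₁: circular v_c1 = √(μ/r₁) = 2238 m/s; transfer-periapsis v_p = √[μ(2/r₁ − 1/a_t)] = 2662 m/s.
Δv₁ = v_p − v_c1 = 423.5 m/s.
At r₂: circular v_c2 = √(μ/r₂) = 1441 m/s; transfer-apoapsis v_a = √[μ(2/r₂ − 1/a_t)] = 1103 m/s.
Δv₂ = v_c2 − v_a = 338.0 m/s.
Total Δv = Δv₁ + Δv₂ = 761.5 m/s.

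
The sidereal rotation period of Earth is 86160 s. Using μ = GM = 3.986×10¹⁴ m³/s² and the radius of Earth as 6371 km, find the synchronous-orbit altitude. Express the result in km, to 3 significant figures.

h_sync ≈ 35800 km

A synchronous orbit has period T, so by Kepler's third law a = (μT²/4π²)^(1/3).
μT²/4π² = 3.986×10¹⁴ × (8.616×10⁴)² / 39.48 = 7.495×10²² m³.
a = 4.216×10⁷ m = 42163 km.
Altitude h = a − R = 42163 − 6371 = 35792 km.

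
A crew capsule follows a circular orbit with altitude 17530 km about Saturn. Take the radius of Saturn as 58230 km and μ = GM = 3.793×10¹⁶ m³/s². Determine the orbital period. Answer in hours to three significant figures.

T ≈ 5.91 hours

r = 58230 + 17530 = 75760 km = 7.5760×10⁷ m.
Kepler's third law: T = 2π√(r³/μ) = 2π√((7.576×10⁷)³ / 3.793×10¹⁶).
r³/μ = 1.146×10⁷ s², so T = 2π × 3.386×10³ = 2.127×10⁴ s.
Converting: 2.127×10⁴ s ÷ 3600 = 5.909 hours.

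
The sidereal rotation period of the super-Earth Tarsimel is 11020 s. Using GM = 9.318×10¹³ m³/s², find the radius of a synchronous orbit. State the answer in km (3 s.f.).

A synchronous orbit has period T, so by Kepler's third law a = (μT²/4π²)^(1/3).
μT²/4π² = 9.318×10¹³ × (1.102×10⁴)² / 39.48 = 2.866×10²⁰ m³.
a = 6.593×10⁶ m = 6593.4 km.

r_sync ≈ 6590 km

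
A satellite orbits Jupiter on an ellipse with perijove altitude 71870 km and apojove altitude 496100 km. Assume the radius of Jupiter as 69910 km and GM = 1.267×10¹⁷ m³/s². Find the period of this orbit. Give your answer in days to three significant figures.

T ≈ 1.36 days

r_p = 69910 + 71870 = 141780 km = 1.4178×10⁸ m.
r_a = 69910 + 496100 = 566010 km = 5.6601×10⁸ m.
Semi-major axis a = (r_p + r_a)/2 = (1.4178×10⁵ + 5.6601×10⁵)/2 = 3.5390×10⁵ km = 3.539×10⁸ m.
By Kepler's third law T = 2π√(a³/μ) = 2π × 1.870×10⁴ = 1.175×10⁵ s.
= 1.360 days.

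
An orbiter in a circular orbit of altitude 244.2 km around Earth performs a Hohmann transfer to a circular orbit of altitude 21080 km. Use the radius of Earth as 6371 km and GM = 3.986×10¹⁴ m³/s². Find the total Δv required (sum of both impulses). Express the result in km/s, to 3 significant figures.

r₁ = 6371 + 244.2 = 6615.2 km = 6.6152×10⁶ m.
r₂ = 6371 + 21080 = 27451 km = 2.7451×10⁷ m.
Transfer ellipse a_t = (r₁ + r₂)/2 = 1.703×10⁷ m.
At r₁: circular v_c1 = √(μ/r₁) = 7762 m/s; transfer-perigee v_p = √[μ(2/r₁ − 1/a_t)] = 9854 m/s.
Δv₁ = v_p − v_c1 = 2092 m/s.
At r₂: circular v_c2 = √(μ/r₂) = 3811 m/s; transfer-apogee v_a = √[μ(2/r₂ − 1/a_t)] = 2375 m/s.
Δv₂ = v_c2 − v_a = 1436 m/s.
Total Δv = Δv₁ + Δv₂ = 3528 m/s = 3.528 km/s.

Δv_total ≈ 3.53 km/s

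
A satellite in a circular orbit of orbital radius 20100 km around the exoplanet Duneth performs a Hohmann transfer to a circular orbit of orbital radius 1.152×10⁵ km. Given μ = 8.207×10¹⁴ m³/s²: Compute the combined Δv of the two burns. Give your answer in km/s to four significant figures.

r₁ = 20100 km = 2.010×10⁷ m.
r₂ = 1.152×10⁵ km = 1.152×10⁸ m.
Transfer ellipse a_t = (r₁ + r₂)/2 = 6.765×10⁷ m.
At r₁: circular v_c1 = √(μ/r₁) = 6390 m/s; transfer-periapsis v_p = √[μ(2/r₁ − 1/a_t)] = 8338 m/s.
Δv₁ = v_p − v_c1 = 1949 m/s.
At r₂: circular v_c2 = √(μ/r₂) = 2669 m/s; transfer-apoapsis v_a = √[μ(2/r₂ − 1/a_t)] = 1455 m/s.
Δv₂ = v_c2 − v_a = 1214 m/s.
Total Δv = Δv₁ + Δv₂ = 3163 m/s = 3.163 km/s.

Δv_total ≈ 3.163 km/s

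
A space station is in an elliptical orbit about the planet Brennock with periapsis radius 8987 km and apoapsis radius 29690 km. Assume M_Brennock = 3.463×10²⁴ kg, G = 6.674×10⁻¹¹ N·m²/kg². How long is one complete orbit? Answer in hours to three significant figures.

μ = GM = 6.674×10⁻¹¹ × 3.463×10²⁴ = 2.311×10¹⁴ m³/s².
Semi-major axis a = (r_p + r_a)/2 = (8987.0 + 29690)/2 = 19338 km = 1.934×10⁷ m.
By Kepler's third law T = 2π√(a³/μ) = 2π × 5.594×10³ = 3.515×10⁴ s.
= 9.763 hours.

T ≈ 9.76 hours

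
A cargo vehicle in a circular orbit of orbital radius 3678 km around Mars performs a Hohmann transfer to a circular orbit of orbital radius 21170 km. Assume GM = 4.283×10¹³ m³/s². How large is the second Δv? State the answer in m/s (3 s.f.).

r₁ = 3678 km = 3.678×10⁶ m.
r₂ = 21170 km = 2.117×10⁷ m.
Transfer ellipse a_t = (r₁ + r₂)/2 = 1.242×10⁷ m.
At r₁: circular v_c1 = √(μ/r₁) = 3412 m/s; transfer-periapsis v_p = √[μ(2/r₁ − 1/a_t)] = 4454 m/s.
At r₂: circular v_c2 = √(μ/r₂) = 1422 m/s; transfer-apoapsis v_a = √[μ(2/r₂ − 1/a_t)] = 773.9 m/s.
Δv₂ = v_c2 − v_a = 648.5 m/s.

Δv ≈ 648 m/s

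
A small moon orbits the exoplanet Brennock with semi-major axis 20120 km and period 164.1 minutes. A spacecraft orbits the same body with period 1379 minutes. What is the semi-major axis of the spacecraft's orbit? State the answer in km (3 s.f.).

Kepler's third law: a³ ∝ T², so a₂ = a₁ (T₂/T₁)^(2/3).
T₂/T₁ = 8.403, (T₂/T₁)^(2/3) = 4.133.
a₂ = 20120 × 4.133 = 83160 km.

a₂ ≈ 83200 km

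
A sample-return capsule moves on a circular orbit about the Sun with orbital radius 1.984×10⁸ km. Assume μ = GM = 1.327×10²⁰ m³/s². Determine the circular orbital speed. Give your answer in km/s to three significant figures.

r = 1.984×10⁸ km = 1.984×10¹¹ m.
For a circular orbit v = √(μ/r) = √(1.327×10²⁰ / 1.984×10¹¹) = √(6.689×10⁸) = 25860 m/s.
That is 25.86 km/s.

v ≈ 25.9 km/s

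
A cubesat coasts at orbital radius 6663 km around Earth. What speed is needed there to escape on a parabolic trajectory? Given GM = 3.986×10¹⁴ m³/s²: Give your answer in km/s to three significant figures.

v_esc ≈ 10.9 km/s

r = 6663 km = 6.663×10⁶ m.
Escape speed v_esc = √(2μ/r) = √(2 × 3.986×10¹⁴ / 6.663×10⁶) = √(1.196×10⁸) = 10940 m/s.
= 10.94 km/s.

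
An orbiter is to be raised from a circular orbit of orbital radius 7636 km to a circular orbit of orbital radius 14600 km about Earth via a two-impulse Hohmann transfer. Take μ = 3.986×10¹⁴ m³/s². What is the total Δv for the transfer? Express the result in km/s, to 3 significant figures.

r₁ = 7636 km = 7.636×10⁶ m.
r₂ = 14600 km = 1.460×10⁷ m.
Transfer ellipse a_t = (r₁ + r₂)/2 = 1.112×10⁷ m.
At r₁: circular v_c1 = √(μ/r₁) = 7225 m/s; transfer-perigee v_p = √[μ(2/r₁ − 1/a_t)] = 8279 m/s.
Δv₁ = v_p − v_c1 = 1054 m/s.
At r₂: circular v_c2 = √(μ/r₂) = 5225 m/s; transfer-apogee v_a = √[μ(2/r₂ − 1/a_t)] = 4330 m/s.
Δv₂ = v_c2 − v_a = 894.8 m/s.
Total Δv = Δv₁ + Δv₂ = 1949 m/s = 1.949 km/s.

Δv_total ≈ 1.95 km/s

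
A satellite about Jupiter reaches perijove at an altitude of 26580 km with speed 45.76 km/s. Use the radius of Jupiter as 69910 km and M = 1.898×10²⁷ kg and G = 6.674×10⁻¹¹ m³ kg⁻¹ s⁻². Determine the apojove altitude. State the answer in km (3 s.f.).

μ = GM = 6.674×10⁻¹¹ × 1.898×10²⁷ = 1.267×10¹⁷ m³/s².
r_p = 69910 + 26580 = 96490 km = 9.649×10⁷ m.
Specific energy ε = v²/2 − μ/r = -2.658×10⁸ J/kg, so a = −μ/(2ε) = 2.383×10⁸ m.
The apsides satisfy r_p + r_a = 2a, so the apojove radius is 2a − r_p = 3.801×10⁸ m = 3.8005×10⁵ km.
Apojove altitude = 3.8005×10⁵ − 69910 = 3.1014×10⁵ km.

apojove altitude ≈ 3.10×10⁵ km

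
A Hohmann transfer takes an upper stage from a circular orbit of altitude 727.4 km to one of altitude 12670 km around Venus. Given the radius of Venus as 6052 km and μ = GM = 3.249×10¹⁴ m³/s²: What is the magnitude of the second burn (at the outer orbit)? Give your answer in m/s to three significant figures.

r₁ = 6052 + 727.4 = 6779.4 km = 6.7794×10⁶ m.
r₂ = 6052 + 12670 = 18722 km = 1.8722×10⁷ m.
Transfer ellipse a_t = (r₁ + r₂)/2 = 1.275×10⁷ m.
At r₁: circular v_c1 = √(μ/r₁) = 6923 m/s; transfer-periapsis v_p = √[μ(2/r₁ − 1/a_t)] = 8389 m/s.
At r₂: circular v_c2 = √(μ/r₂) = 4166 m/s; transfer-apoapsis v_a = √[μ(2/r₂ − 1/a_t)] = 3038 m/s.
Δv₂ = v_c2 − v_a = 1128 m/s.

Δv ≈ 1130 m/s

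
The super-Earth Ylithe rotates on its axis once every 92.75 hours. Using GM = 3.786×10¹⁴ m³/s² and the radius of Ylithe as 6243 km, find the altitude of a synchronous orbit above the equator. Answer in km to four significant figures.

T = 92.75 hours = 3.339×10⁵ s.
A synchronous orbit has period T, so by Kepler's third law a = (μT²/4π²)^(1/3).
μT²/4π² = 3.786×10¹⁴ × (3.339×10⁵)² / 39.48 = 1.069×10²⁴ m³.
a = 1.023×10⁸ m = 1.0226×10⁵ km.
Altitude h = a − R = 1.0226×10⁵ − 6243 = 96012 km.

h_sync ≈ 96010 km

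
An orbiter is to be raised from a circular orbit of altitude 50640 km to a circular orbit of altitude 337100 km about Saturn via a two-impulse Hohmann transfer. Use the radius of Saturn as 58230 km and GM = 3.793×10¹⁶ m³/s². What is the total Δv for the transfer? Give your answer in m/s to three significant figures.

r₁ = 58230 + 50640 = 108870 km = 1.0887×10⁸ m.
r₂ = 58230 + 337100 = 395330 km = 3.9533×10⁸ m.
Transfer ellipse a_t = (r₁ + r₂)/2 = 2.521×10⁸ m.
At r₁: circular v_c1 = √(μ/r₁) = 18670 m/s; transfer-perikrone v_p = √[μ(2/r₁ − 1/a_t)] = 23370 m/s.
Δv₁ = v_p − v_c1 = 4708 m/s.
At r₂: circular v_c2 = √(μ/r₂) = 9795 m/s; transfer-apokrone v_a = √[μ(2/r₂ − 1/a_t)] = 6437 m/s.
Δv₂ = v_c2 − v_a = 3358 m/s.
Total Δv = Δv₁ + Δv₂ = 8067 m/s.

Δv_total ≈ 8070 m/s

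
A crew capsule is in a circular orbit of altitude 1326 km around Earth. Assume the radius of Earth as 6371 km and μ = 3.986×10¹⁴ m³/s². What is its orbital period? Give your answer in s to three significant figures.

T ≈ 6720 s

r = 6371 + 1326 = 7697.0 km = 7.6970×10⁶ m.
Kepler's third law: T = 2π√(r³/μ) = 2π√((7.697×10⁶)³ / 3.986×10¹⁴).
r³/μ = 1.144×10⁶ s², so T = 2π × 1.070×10³ = 6.720×10³ s.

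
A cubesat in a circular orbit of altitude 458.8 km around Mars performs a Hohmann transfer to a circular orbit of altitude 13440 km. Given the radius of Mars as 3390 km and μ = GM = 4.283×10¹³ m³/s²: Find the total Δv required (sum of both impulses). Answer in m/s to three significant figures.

r₁ = 3390 + 458.8 = 3848.8 km = 3.8488×10⁶ m.
r₂ = 3390 + 13440 = 16830 km = 1.6830×10⁷ m.
Transfer ellipse a_t = (r₁ + r₂)/2 = 1.034×10⁷ m.
At r₁: circular v_c1 = √(μ/r₁) = 3336 m/s; transfer-periapsis v_p = √[μ(2/r₁ − 1/a_t)] = 4256 m/s.
Δv₁ = v_p − v_c1 = 920.2 m/s.
At r₂: circular v_c2 = √(μ/r₂) = 1595 m/s; transfer-apoapsis v_a = √[μ(2/r₂ − 1/a_t)] = 973.3 m/s.
Δv₂ = v_c2 − v_a = 622.0 m/s.
Total Δv = Δv₁ + Δv₂ = 1542 m/s.

Δv_total ≈ 1540 m/s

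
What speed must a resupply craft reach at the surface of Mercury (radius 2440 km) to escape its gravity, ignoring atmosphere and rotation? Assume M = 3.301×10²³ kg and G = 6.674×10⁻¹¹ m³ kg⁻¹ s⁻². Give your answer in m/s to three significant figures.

μ = GM = 6.674×10⁻¹¹ × 3.301×10²³ = 2.203×10¹³ m³/s².
r = R = 2.440×10⁶ m.
Escape speed v_esc = √(2μ/r) = √(2 × 2.203×10¹³ / 2.440×10⁶) = √(1.806×10⁷) = 4249 m/s.

v_esc ≈ 4250 m/s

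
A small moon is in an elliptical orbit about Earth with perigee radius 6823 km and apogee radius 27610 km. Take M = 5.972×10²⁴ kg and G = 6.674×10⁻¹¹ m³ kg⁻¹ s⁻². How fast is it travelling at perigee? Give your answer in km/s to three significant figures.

v ≈ 9.68 km/s

μ = GM = 6.674×10⁻¹¹ × 5.972×10²⁴ = 3.986×10¹⁴ m³/s².
Semi-major axis a = (r_p + r_a)/2 = 17216 km = 1.722×10⁷ m.
Vis-viva: v² = μ(2/r − 1/a) = 3.986×10¹⁴ × (2.931×10⁻⁷ − 5.808×10⁻⁸) = 9.368×10⁷ m²/s².
v = 9679 m/s = 9.679 km/s.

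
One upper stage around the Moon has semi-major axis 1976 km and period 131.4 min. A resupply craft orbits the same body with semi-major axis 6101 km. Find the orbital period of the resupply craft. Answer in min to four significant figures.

Kepler's third law: T² ∝ a³, so T₂ = T₁ (a₂/a₁)^(3/2).
a₂/a₁ = 3.088, (a₂/a₁)^(3/2) = 5.425.
T₂ = 131.4 × 5.425 = 712.9 min.

T₂ ≈ 712.9 min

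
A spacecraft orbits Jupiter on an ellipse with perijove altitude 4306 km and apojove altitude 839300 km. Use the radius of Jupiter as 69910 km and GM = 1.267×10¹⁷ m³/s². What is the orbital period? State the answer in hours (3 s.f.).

T ≈ 53.5 hours

r_p = 69910 + 4306 = 74216 km = 7.4216×10⁷ m.
r_a = 69910 + 839300 = 909210 km = 9.0921×10⁸ m.
Semi-major axis a = (r_p + r_a)/2 = (74216 + 9.0921×10⁵)/2 = 4.9171×10⁵ km = 4.917×10⁸ m.
By Kepler's third law T = 2π√(a³/μ) = 2π × 3.063×10⁴ = 1.925×10⁵ s.
= 53.46 hours.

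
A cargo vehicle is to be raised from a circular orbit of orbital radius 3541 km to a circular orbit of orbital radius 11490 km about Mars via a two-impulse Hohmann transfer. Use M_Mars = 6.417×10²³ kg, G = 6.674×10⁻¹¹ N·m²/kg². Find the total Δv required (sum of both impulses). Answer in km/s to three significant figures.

μ = GM = 6.674×10⁻¹¹ × 6.417×10²³ = 4.283×10¹³ m³/s².
r₁ = 3541 km = 3.541×10⁶ m.
r₂ = 11490 km = 1.149×10⁷ m.
Transfer ellipse a_t = (r₁ + r₂)/2 = 7.516×10⁶ m.
At r₁: circular v_c1 = √(μ/r₁) = 3478 m/s; transfer-periapsis v_p = √[μ(2/r₁ − 1/a_t)] = 4300 m/s.
Δv₁ = v_p − v_c1 = 822.4 m/s.
At r₂: circular v_c2 = √(μ/r₂) = 1931 m/s; transfer-apoapsis v_a = √[μ(2/r₂ − 1/a_t)] = 1325 m/s.
Δv₂ = v_c2 − v_a = 605.4 m/s.
Total Δv = Δv₁ + Δv₂ = 1428 m/s = 1.428 km/s.

Δv_total ≈ 1.43 km/s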